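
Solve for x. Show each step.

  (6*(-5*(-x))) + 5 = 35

Step 1. [(6*(-5*(-x))) + 5 = 35] 5 comes off first (subtract 5). So sub: 6*(-5*(-x)) = 30.
Step 2. [6*(-5*(-x)) = 30] LHS = 6·(…); ÷6 both sides ⇒ div: -5*(-x) = 5.
Step 3. [-5*(-x) = 5] -5·(inner) — divide through by -5, so div: -x = -1.
Step 4. [-x = -1] flip signs both sides. So neg: x = 1.

Answer: x ∈ {1}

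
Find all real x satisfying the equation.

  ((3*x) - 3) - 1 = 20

Step 1. [((3*x) - 3) - 1 = 20] 1 comes off first (add 1). So sub: (3*x) - 3 = 21.
Step 2. [(3*x) - 3 = 21] 3 | LHS and 3 | 21: pull 3 out ⇒ factor: x - 1 = 7.
Step 3. [x - 1 = 7] -1 is outermost — add 1 both sides ⇒ sub: x = 8.

Answer: x ∈ {8}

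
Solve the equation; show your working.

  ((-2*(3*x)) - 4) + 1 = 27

Step 1. [((-2*(3*x)) - 4) + 1 = 27] 1 comes off first (subtract 1), so sub: (-2*(3*x)) - 4 = 26.
Step 2. [(-2*(3*x)) - 4 = 26] peel the -4: add 4 from each side, so sub: -2*(3*x) = 30.
Step 3. [-2*(3*x) = 30] divide by the outer -2 ⇒ div: 3*x = -15.
Step 4. [3*x = -15] divide by the outer 3, so div: x = -5.

Answer: x ∈ {-5}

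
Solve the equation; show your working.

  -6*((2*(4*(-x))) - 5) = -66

Step 1. [-6*((2*(4*(-x))) - 5) = -66] LHS = -6·(…); ÷-6 both sides. So div: (2*(4*(-x))) - 5 = 11.
Step 2. [(2*(4*(-x))) - 5 = 11] peel the -5: add 5 from each side ⇒ sub: 2*(4*(-x)) = 16.
Step 3. [2*(4*(-x)) = 16] 2·(inner) — divide through by 2 ⇒ div: 4*(-x) = 8.
Step 4. [4*(-x) = 8] divide by the outer 4 ⇒ div: -x = 2.
Step 5. [-x = 2] LHS negated; negate both sides. So neg: x = -2.

Answer: x ∈ {-2}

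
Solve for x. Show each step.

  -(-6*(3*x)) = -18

Step 1. [-(-6*(3*x)) = -18] leading − — multiply by −1 ⇒ neg: -6*(3*x) = 18.
Step 2. [-6*(3*x) = 18] -6·(inner) — divide through by -6. So div: 3*x = -3.
Step 3. [3*x = -3] 3·(inner) — divide through by 3 ⇒ div: x = -1.

Answer: x ∈ {-1}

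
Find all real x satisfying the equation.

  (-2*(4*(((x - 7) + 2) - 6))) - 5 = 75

Step 1. [(-2*(4*(((x - 7) + 2) - 6))) - 5 = 75] peel the -5: add 5 from each side. So sub: -2*(4*(((x - 7) + 2) - 6)) = 80.
Step 2. [-2*(4*(((x - 7) + 2) - 6)) = 80] -2 out front; divide by -2 ⇒ div: 4*(((x - 7) + 2) - 6) = -40.
Step 3. [4*(((x - 7) + 2) - 6) = -40] leading coefficient 4: divide by 4, so div: ((x - 7) + 2) - 6 = -10.
Step 4. [((x - 7) + 2) - 6 = -10] -6 is outermost — add 6 both sides ⇒ sub: (x - 7) + 2 = -4.
Step 5. [(x - 7) + 2 = -4] the outer +2 inverts by subtracting 2 ⇒ sub: x - 7 = -6.
Step 6. [x - 7 = -6] add 7: x sits inside (… - 7). So sub: x = 1.

Answer: x ∈ {1}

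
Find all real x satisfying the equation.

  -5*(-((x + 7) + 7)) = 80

Step 1. [-5*(-((x + 7) + 7)) = 80] -5 out front; divide by -5, so div: -((x + 7) + 7) = -16.
Step 2. [-((x + 7) + 7) = -16] leading − — multiply by −1, so neg: (x + 7) + 7 = 16.
Step 3. [(x + 7) + 7 = 16] subtract 7: x sits inside (… + 7) ⇒ sub: x + 7 = 9.
Step 4. [x + 7 = 9] +7 is outermost — subtract 7 both sides ⇒ sub: x = 2.

Answer: x ∈ {2}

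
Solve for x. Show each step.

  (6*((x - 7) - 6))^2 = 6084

Step 1. [(6*((x - 7) - 6))^2 = 6084] √ both sides: 6084 ≥ 0 gives two branches, so sqrt: 6*((x - 7) - 6) = 78 or -78.
Step 2. [6*((x - 7) - 6) = 78 or -78] 6 out front; divide by 6, so div: (x - 7) - 6 = 13 or -13.
Step 3. [(x - 7) - 6 = 13 or -13] add 6: x sits inside (… - 6), so sub: x - 7 = 19 or -7.
Step 4. [x - 7 = 19 or -7] add 7: x sits inside (… - 7), so sub: x = 26 or 0.

Answer: x ∈ {0, 26}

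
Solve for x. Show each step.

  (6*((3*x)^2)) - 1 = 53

Step 1. [(6*((3*x)^2)) - 1 = 53] 1 comes off first (add 1), so sub: 6*((3*x)^2) = 54.
Step 2. [6*((3*x)^2) = 54] leading coefficient 6: divide by 6. So div: (3*x)^2 = 9.
Step 3. [(3*x)^2 = 9] LHS squared, RHS 9 ≥ 0: apply √ (±), so sqrt: 3*x = 3 or -3.
Step 4. [3*x = 3 or -3] 3 out front; divide by 3. So div: x = 1 or -1.

Answer: x ∈ {-1, 1}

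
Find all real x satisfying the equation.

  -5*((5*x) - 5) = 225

Step 1. [-5*((5*x) - 5) = 225] leading coefficient -5: divide by -5. So div: (5*x) - 5 = -45.
Step 2. [(5*x) - 5 = -45] add 5: x sits inside (… - 5), so sub: 5*x = -40.
Step 3. [5*x = -40] leading coefficient 5: divide by 5 ⇒ div: x = -8.

Answer: x ∈ {-8}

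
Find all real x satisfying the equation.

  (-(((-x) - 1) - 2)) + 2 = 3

Step 1. [(-(((-x) - 1) - 2)) + 2 = 3] the outer +2 inverts by subtracting 2, so sub: -(((-x) - 1) - 2) = 1.
Step 2. [-(((-x) - 1) - 2) = 1] leading − — multiply by −1, so neg: ((-x) - 1) - 2 = -1.
Step 3. [((-x) - 1) - 2 = -1] peel the -2: add 2 from each side, so sub: (-x) - 1 = 1.
Step 4. [(-x) - 1 = 1] add 1: x sits inside (… - 1), so sub: -x = 2.
Step 5. [-x = 2] LHS negated; negate both sides. So neg: x = -2.

Answer: x ∈ {-2}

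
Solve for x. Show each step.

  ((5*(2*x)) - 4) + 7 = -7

Step 1. [((5*(2*x)) - 4) + 7 = -7] 7 comes off first (subtract 7), so sub: (5*(2*x)) - 4 = -14.
Step 2. [(5*(2*x)) - 4 = -14] the outer -4 inverts by adding 4, so sub: 5*(2*x) = -10.
Step 3. [5*(2*x) = -10] leading coefficient 5: divide by 5 ⇒ div: 2*x = -2.
Step 4. [2*x = -2] LHS = 2·(…); ÷2 both sides. So div: x = -1.

Answer: x ∈ {-1}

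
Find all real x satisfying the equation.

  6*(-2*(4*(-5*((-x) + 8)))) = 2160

Step 1. [6*(-2*(4*(-5*((-x) + 8)))) = 2160] 6·(inner) — divide through by 6. So div: -2*(4*(-5*((-x) + 8))) = 360.
Step 2. [-2*(4*(-5*((-x) + 8))) = 360] divide by the outer -2. So div: 4*(-5*((-x) + 8)) = -180.
Step 3. [4*(-5*((-x) + 8)) = -180] 4·(inner) — divide through by 4. So div: -5*((-x) + 8) = -45.
Step 4. [-5*((-x) + 8) = -45] leading coefficient -5: divide by -5 ⇒ div: (-x) + 8 = 9.
Step 5. [(-x) + 8 = 9] subtract 8: x sits inside (… + 8), so sub: -x = 1.
Step 6. [-x = 1] flip signs both sides ⇒ neg: x = -1.

Answer: x ∈ {-1}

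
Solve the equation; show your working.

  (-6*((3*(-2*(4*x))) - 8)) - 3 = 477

Step 1. [(-6*((3*(-2*(4*x))) - 8)) - 3 = 477] peel the -3: add 3 from each side ⇒ sub: -6*((3*(-2*(4*x))) - 8) = 480.
Step 2. [-6*((3*(-2*(4*x))) - 8) = 480] LHS = -6·(…); ÷-6 both sides ⇒ div: (3*(-2*(4*x))) - 8 = -80.
Step 3. [(3*(-2*(4*x))) - 8 = -80] peel the -8: add 8 from each side ⇒ sub: 3*(-2*(4*x)) = -72.
Step 4. [3*(-2*(4*x)) = -72] divide by the outer 3, so div: -2*(4*x) = -24.
Step 5. [-2*(4*x) = -24] leading coefficient -2: divide by -2, so div: 4*x = 12.
Step 6. [4*x = 12] 4 out front; divide by 4. So div: x = 3.

Answer: x ∈ {3}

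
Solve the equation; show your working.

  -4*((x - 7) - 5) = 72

Step 1. [-4*((x - 7) - 5) = 72] divide by the outer -4 ⇒ div: (x - 7) - 5 = -18.
Step 2. [(x - 7) - 5 = -18] 5 comes off first (add 5), so sub: x - 7 = -13.
Step 3. [x - 7 = -13] the outer -7 inverts by adding 7 ⇒ sub: x = -6.

Answer: x ∈ {-6}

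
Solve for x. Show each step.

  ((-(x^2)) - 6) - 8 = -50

Step 1. [((-(x^2)) - 6) - 8 = -50] -8 is outermost — add 8 both sides, so sub: (-(x^2)) - 6 = -42.
Step 2. [(-(x^2)) - 6 = -42] -6 is outermost — add 6 both sides. So sub: -(x^2) = -36.
Step 3. [-(x^2) = -36] flip signs both sides ⇒ neg: x^2 = 36.
Step 4. [x^2 = 36] 36 ≥ 0, LHS is (·)² — take ±√, so sqrt: x = 6 or -6.

Answer: x ∈ {-6, 6}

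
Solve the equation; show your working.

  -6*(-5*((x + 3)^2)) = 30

Step 1. [-6*(-5*((x + 3)^2)) = 30] -6·(inner) — divide through by -6 ⇒ div: -5*((x + 3)^2) = -5.
Step 2. [-5*((x + 3)^2) = -5] LHS = -5·(…); ÷-5 both sides ⇒ div: (x + 3)^2 = 1.
Step 3. [(x + 3)^2 = 1] 1 ≥ 0, LHS is (·)² — take ±√. So sqrt: x + 3 = 1 or -1.
Step 4. [x + 3 = 1 or -1] subtract 3: x sits inside (… + 3) ⇒ sub: x = -2 or -4.

Answer: x ∈ {-4, -2}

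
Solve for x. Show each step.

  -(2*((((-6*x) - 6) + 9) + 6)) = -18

Step 1. [-(2*((((-6*x) - 6) + 9) + 6)) = -18] leading − — multiply by −1. So neg: 2*((((-6*x) - 6) + 9) + 6) = 18.
Step 2. [2*((((-6*x) - 6) + 9) + 6) = 18] leading coefficient 2: divide by 2, so div: (((-6*x) - 6) + 9) + 6 = 9.
Step 3. [(((-6*x) - 6) + 9) + 6 = 9] peel the +6: subtract 6 from each side ⇒ sub: ((-6*x) - 6) + 9 = 3.
Step 4. [((-6*x) - 6) + 9 = 3] +9 is outermost — subtract 9 both sides. So sub: (-6*x) - 6 = -6.
Step 5. [(-6*x) - 6 = -6] the outer -6 inverts by adding 6. So sub: -6*x = 0.
Step 6. [-6*x = 0] divide by the outer -6, so div: x = 0.

Answer: x ∈ {0}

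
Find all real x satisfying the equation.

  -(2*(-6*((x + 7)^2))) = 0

Step 1. [-(2*(-6*((x + 7)^2))) = 0] LHS negated; negate both sides, so neg: 2*(-6*((x + 7)^2)) = 0.
Step 2. [2*(-6*((x + 7)^2)) = 0] 2 out front; divide by 2. So div: -6*((x + 7)^2) = 0.
Step 3. [-6*((x + 7)^2) = 0] divide by the outer -6 ⇒ div: (x + 7)^2 = 0.
Step 4. [(x + 7)^2 = 0] 0 ≥ 0, LHS is (·)² — take ±√ ⇒ sqrt: x + 7 = 0.
Step 5. [x + 7 = 0] 7 comes off first (subtract 7), so sub: x = -7.

Answer: x ∈ {-7}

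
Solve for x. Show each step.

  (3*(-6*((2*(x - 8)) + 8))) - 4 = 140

Step 1. [(3*(-6*((2*(x - 8)) + 8))) - 4 = 140] add 4: x sits inside (… - 4) ⇒ sub: 3*(-6*((2*(x - 8)) + 8)) = 144.
Step 2. [3*(-6*((2*(x - 8)) + 8)) = 144] divide by the outer 3 ⇒ div: -6*((2*(x - 8)) + 8) = 48.
Step 3. [-6*((2*(x - 8)) + 8) = 48] leading coefficient -6: divide by -6, so div: (2*(x - 8)) + 8 = -8.
Step 4. [(2*(x - 8)) + 8 = -8] 2 | LHS and 2 | -8: pull 2 out, so factor: (x - 8) + 4 = -4.
Step 5. [(x - 8) + 4 = -4] peel the +4: subtract 4 from each side, so sub: x - 8 = -8.
Step 6. [x - 8 = -8] peel the -8: add 8 from each side, so sub: x = 0.

Answer: x ∈ {0}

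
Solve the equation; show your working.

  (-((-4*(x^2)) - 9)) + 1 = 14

Step 1. [(-((-4*(x^2)) - 9)) + 1 = 14] +1 is outermost — subtract 1 both sides ⇒ sub: -((-4*(x^2)) - 9) = 13.
Step 2. [-((-4*(x^2)) - 9) = 13] leading − — multiply by −1. So neg: (-4*(x^2)) - 9 = -13.
Step 3. [(-4*(x^2)) - 9 = -13] the outer -9 inverts by adding 9, so sub: -4*(x^2) = -4.
Step 4. [-4*(x^2) = -4] LHS = -4·(…); ÷-4 both sides ⇒ div: x^2 = 1.
Step 5. [x^2 = 1] √ both sides: 1 ≥ 0 gives two branches. So sqrt: x = 1 or -1.

Answer: x ∈ {-1, 1}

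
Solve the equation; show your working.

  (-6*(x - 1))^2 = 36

Step 1. [(-6*(x - 1))^2 = 36] LHS squared, RHS 36 ≥ 0: apply √ (±), so sqrt: -6*(x - 1) = 6 or -6.
Step 2. [-6*(x - 1) = 6 or -6] -6·(inner) — divide through by -6 ⇒ div: x - 1 = -1 or 1.
Step 3. [x - 1 = -1 or 1] the outer -1 inverts by adding 1, so sub: x = 0 or 2.

Answer: x ∈ {0, 2}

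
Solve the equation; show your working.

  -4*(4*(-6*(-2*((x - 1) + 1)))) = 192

Step 1. [-4*(4*(-6*(-2*((x - 1) + 1)))) = 192] LHS = -4·(…); ÷-4 both sides. So div: 4*(-6*(-2*((x - 1) + 1))) = -48.
Step 2. [4*(-6*(-2*((x - 1) + 1))) = -48] 4 out front; divide by 4 ⇒ div: -6*(-2*((x - 1) + 1)) = -12.
Step 3. [-6*(-2*((x - 1) + 1)) = -12] -6 out front; divide by -6 ⇒ div: -2*((x - 1) + 1) = 2.
Step 4. [-2*((x - 1) + 1) = 2] leading coefficient -2: divide by -2 ⇒ div: (x - 1) + 1 = -1.
Step 5. [(x - 1) + 1 = -1] the outer +1 inverts by subtracting 1 ⇒ sub: x - 1 = -2.
Step 6. [x - 1 = -2] peel the -1: add 1 from each side ⇒ sub: x = -1.

Answer: x ∈ {-1}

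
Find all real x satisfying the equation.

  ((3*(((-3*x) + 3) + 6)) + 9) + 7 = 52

Step 1. [((3*(((-3*x) + 3) + 6)) + 9) + 7 = 52] +7 is outermost — subtract 7 both sides, so sub: (3*(((-3*x) + 3) + 6)) + 9 = 45.
Step 2. [(3*(((-3*x) + 3) + 6)) + 9 = 45] subtract 9: x sits inside (… + 9) ⇒ sub: 3*(((-3*x) + 3) + 6) = 36.
Step 3. [3*(((-3*x) + 3) + 6) = 36] 3 out front; divide by 3 ⇒ div: ((-3*x) + 3) + 6 = 12.
Step 4. [((-3*x) + 3) + 6 = 12] peel the +6: subtract 6 from each side. So sub: (-3*x) + 3 = 6.
Step 5. [(-3*x) + 3 = 6] 3 comes off first (subtract 3). So sub: -3*x = 3.
Step 6. [-3*x = 3] -3 out front; divide by -3. So div: x = -1.

Answer: x ∈ {-1}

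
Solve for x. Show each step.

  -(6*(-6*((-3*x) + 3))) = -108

Step 1. [-(6*(-6*((-3*x) + 3))) = -108] LHS negated; negate both sides ⇒ neg: 6*(-6*((-3*x) + 3)) = 108.
Step 2. [6*(-6*((-3*x) + 3)) = 108] 6·(inner) — divide through by 6, so div: -6*((-3*x) + 3) = 18.
Step 3. [-6*((-3*x) + 3) = 18] LHS = -6·(…); ÷-6 both sides, so div: (-3*x) + 3 = -3.
Step 4. [(-3*x) + 3 = -3] +3 is outermost — subtract 3 both sides. So sub: -3*x = -6.
Step 5. [-3*x = -6] -3·(inner) — divide through by -3 ⇒ div: x = 2.

Answer: x ∈ {2}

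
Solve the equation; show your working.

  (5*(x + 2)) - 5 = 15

Step 1. [(5*(x + 2)) - 5 = 15] 5 divides every term; factor it out ⇒ factor: (x + 2) - 1 = 3.
Step 2. [(x + 2) - 1 = 3] -1 is outermost — add 1 both sides. So sub: x + 2 = 4.
Step 3. [x + 2 = 4] +2 is outermost — subtract 2 both sides. So sub: x = 2.

Answer: x ∈ {2}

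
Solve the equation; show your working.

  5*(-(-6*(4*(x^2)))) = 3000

Step 1. [5*(-(-6*(4*(x^2)))) = 3000] 5 out front; divide by 5, so div: -(-6*(4*(x^2))) = 600.
Step 2. [-(-6*(4*(x^2))) = 600] leading − — multiply by −1, so neg: -6*(4*(x^2)) = -600.
Step 3. [-6*(4*(x^2)) = -600] -6·(inner) — divide through by -6. So div: 4*(x^2) = 100.
Step 4. [4*(x^2) = 100] 4 out front; divide by 4. So div: x^2 = 25.
Step 5. [x^2 = 25] √ both sides: 25 ≥ 0 gives two branches. So sqrt: x = 5 or -5.

Answer: x ∈ {-5, 5}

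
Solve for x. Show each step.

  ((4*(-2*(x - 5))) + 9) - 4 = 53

Step 1. [((4*(-2*(x - 5))) + 9) - 4 = 53] -4 is outermost — add 4 both sides, so sub: (4*(-2*(x - 5))) + 9 = 57.
Step 2. [(4*(-2*(x - 5))) + 9 = 57] subtract 9: x sits inside (… + 9). So sub: 4*(-2*(x - 5)) = 48.
Step 3. [4*(-2*(x - 5)) = 48] 4 out front; divide by 4 ⇒ div: -2*(x - 5) = 12.
Step 4. [-2*(x - 5) = 12] -2·(inner) — divide through by -2, so div: x - 5 = -6.
Step 5. [x - 5 = -6] the outer -5 inverts by adding 5 ⇒ sub: x = -1.

Answer: x ∈ {-1}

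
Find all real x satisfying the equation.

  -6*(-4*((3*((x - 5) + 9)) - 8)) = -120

Step 1. [-6*(-4*((3*((x - 5) + 9)) - 8)) = -120] divide by the outer -6, so div: -4*((3*((x - 5) + 9)) - 8) = 20.
Step 2. [-4*((3*((x - 5) + 9)) - 8) = 20] -4 out front; divide by -4. So div: (3*((x - 5) + 9)) - 8 = -5.
Step 3. [(3*((x - 5) + 9)) - 8 = -5] peel the -8: add 8 from each side, so sub: 3*((x - 5) + 9) = 3.
Step 4. [3*((x - 5) + 9) = 3] 3·(inner) — divide through by 3, so div: (x - 5) + 9 = 1.
Step 5. [(x - 5) + 9 = 1] subtract 9: x sits inside (… + 9) ⇒ sub: x - 5 = -8.
Step 6. [x - 5 = -8] the outer -5 inverts by adding 5 ⇒ sub: x = -3.

Answer: x ∈ {-3}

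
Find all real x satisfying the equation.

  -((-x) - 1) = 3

Step 1. [-((-x) - 1) = 3] leading − — multiply by −1 ⇒ neg: (-x) - 1 = -3.
Step 2. [(-x) - 1 = -3] 1 comes off first (add 1), so sub: -x = -2.
Step 3. [-x = -2] flip signs both sides ⇒ neg: x = 2.

Answer: x ∈ {2}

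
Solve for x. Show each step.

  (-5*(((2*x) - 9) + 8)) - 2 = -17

Step 1. [(-5*(((2*x) - 9) + 8)) - 2 = -17] -2 is outermost — add 2 both sides ⇒ sub: -5*(((2*x) - 9) + 8) = -15.
Step 2. [-5*(((2*x) - 9) + 8) = -15] leading coefficient -5: divide by -5. So div: ((2*x) - 9) + 8 = 3.
Step 3. [((2*x) - 9) + 8 = 3] peel the +8: subtract 8 from each side, so sub: (2*x) - 9 = -5.
Step 4. [(2*x) - 9 = -5] 9 comes off first (add 9) ⇒ sub: 2*x = 4.
Step 5. [2*x = 4] 2·(inner) — divide through by 2, so div: x = 2.

Answer: x ∈ {2}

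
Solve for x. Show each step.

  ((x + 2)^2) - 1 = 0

Step 1. [((x + 2)^2) - 1 = 0] -1 is outermost — add 1 both sides ⇒ sub: (x + 2)^2 = 1.
Step 2. [(x + 2)^2 = 1] LHS squared, RHS 1 ≥ 0: apply √ (±), so sqrt: x + 2 = 1 or -1.
Step 3. [x + 2 = 1 or -1] subtract 2: x sits inside (… + 2) ⇒ sub: x = -1 or -3.

Answer: x ∈ {-3, -1}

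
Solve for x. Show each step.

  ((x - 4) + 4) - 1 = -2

Step 1. [((x - 4) + 4) - 1 = -2] 1 comes off first (add 1) ⇒ sub: (x - 4) + 4 = -1.
Step 2. [(x - 4) + 4 = -1] 4 comes off first (subtract 4). So sub: x - 4 = -5.
Step 3. [x - 4 = -5] the outer -4 inverts by adding 4. So sub: x = -1.

Answer: x ∈ {-1}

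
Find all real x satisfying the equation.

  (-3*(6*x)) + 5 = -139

Step 1. [(-3*(6*x)) + 5 = -139] +5 is outermost — subtract 5 both sides. So sub: -3*(6*x) = -144.
Step 2. [-3*(6*x) = -144] divide by the outer -3 ⇒ div: 6*x = 48.
Step 3. [6*x = 48] leading coefficient 6: divide by 6 ⇒ div: x = 8.

Answer: x ∈ {8}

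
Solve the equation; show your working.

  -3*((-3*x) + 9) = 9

Step 1. [-3*((-3*x) + 9) = 9] divide by the outer -3, so div: (-3*x) + 9 = -3.
Step 2. [(-3*x) + 9 = -3] peel the +9: subtract 9 from each side. So sub: -3*x = -12.
Step 3. [-3*x = -12] -3·(inner) — divide through by -3, so div: x = 4.

Answer: x ∈ {4}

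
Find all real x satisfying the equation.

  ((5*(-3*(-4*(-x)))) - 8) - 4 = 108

Step 1. [((5*(-3*(-4*(-x)))) - 8) - 4 = 108] peel the -4: add 4 from each side, so sub: (5*(-3*(-4*(-x)))) - 8 = 112.
Step 2. [(5*(-3*(-4*(-x)))) - 8 = 112] 8 comes off first (add 8), so sub: 5*(-3*(-4*(-x))) = 120.
Step 3. [5*(-3*(-4*(-x))) = 120] 5 out front; divide by 5, so div: -3*(-4*(-x)) = 24.
Step 4. [-3*(-4*(-x)) = 24] -3·(inner) — divide through by -3, so div: -4*(-x) = -8.
Step 5. [-4*(-x) = -8] -4·(inner) — divide through by -4, so div: -x = 2.
Step 6. [-x = 2] LHS negated; negate both sides ⇒ neg: x = -2.

Answer: x ∈ {-2}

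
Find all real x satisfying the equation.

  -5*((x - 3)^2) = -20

Step 1. [-5*((x - 3)^2) = -20] leading coefficient -5: divide by -5 ⇒ div: (x - 3)^2 = 4.
Step 2. [(x - 3)^2 = 4] LHS squared, RHS 4 ≥ 0: apply √ (±) ⇒ sqrt: x - 3 = 2 or -2.
Step 3. [x - 3 = 2 or -2] peel the -3: add 3 from each side ⇒ sub: x = 5 or 1.

Answer: x ∈ {1, 5}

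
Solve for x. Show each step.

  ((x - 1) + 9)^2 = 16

Step 1. [((x - 1) + 9)^2 = 16] LHS squared, RHS 16 ≥ 0: apply √ (±), so sqrt: (x - 1) + 9 = 4 or -4.
Step 2. [(x - 1) + 9 = 4 or -4] 9 comes off first (subtract 9) ⇒ sub: x - 1 = -5 or -13.
Step 3. [x - 1 = -5 or -13] -1 is outermost — add 1 both sides. So sub: x = -4 or -12.

Answer: x ∈ {-12, -4}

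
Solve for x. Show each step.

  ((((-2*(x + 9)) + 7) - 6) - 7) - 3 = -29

Step 1. [((((-2*(x + 9)) + 7) - 6) - 7) - 3 = -29] the outer -3 inverts by adding 3. So sub: (((-2*(x + 9)) + 7) - 6) - 7 = -26.
Step 2. [(((-2*(x + 9)) + 7) - 6) - 7 = -26] the outer -7 inverts by adding 7, so sub: ((-2*(x + 9)) + 7) - 6 = -19.
Step 3. [((-2*(x + 9)) + 7) - 6 = -19] add 6: x sits inside (… - 6). So sub: (-2*(x + 9)) + 7 = -13.
Step 4. [(-2*(x + 9)) + 7 = -13] the outer +7 inverts by subtracting 7, so sub: -2*(x + 9) = -20.
Step 5. [-2*(x + 9) = -20] -2·(inner) — divide through by -2. So div: x + 9 = 10.
Step 6. [x + 9 = 10] the outer +9 inverts by subtracting 9, so sub: x = 1.

Answer: x ∈ {1}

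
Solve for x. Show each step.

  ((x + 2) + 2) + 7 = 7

Step 1. [((x + 2) + 2) + 7 = 7] 7 comes off first (subtract 7). So sub: (x + 2) + 2 = 0.
Step 2. [(x + 2) + 2 = 0] the outer +2 inverts by subtracting 2. So sub: x + 2 = -2.
Step 3. [x + 2 = -2] 2 comes off first (subtract 2). So sub: x = -4.

Answer: x ∈ {-4}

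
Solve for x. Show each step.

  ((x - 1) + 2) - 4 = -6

Step 1. [((x - 1) + 2) - 4 = -6] peel the -4: add 4 from each side. So sub: (x - 1) + 2 = -2.
Step 2. [(x - 1) + 2 = -2] peel the +2: subtract 2 from each side, so sub: x - 1 = -4.
Step 3. [x - 1 = -4] add 1: x sits inside (… - 1), so sub: x = -3.

Answer: x ∈ {-3}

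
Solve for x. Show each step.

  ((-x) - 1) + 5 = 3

Step 1. [((-x) - 1) + 5 = 3] the outer +5 inverts by subtracting 5. So sub: (-x) - 1 = -2.
Step 2. [(-x) - 1 = -2] 1 comes off first (add 1), so sub: -x = -1.
Step 3. [-x = -1] flip signs both sides. So neg: x = 1.

Answer: x ∈ {1}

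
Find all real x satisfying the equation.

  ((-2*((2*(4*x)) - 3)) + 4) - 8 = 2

Step 1. [((-2*((2*(4*x)) - 3)) + 4) - 8 = 2] add 8: x sits inside (… - 8) ⇒ sub: (-2*((2*(4*x)) - 3)) + 4 = 10.
Step 2. [(-2*((2*(4*x)) - 3)) + 4 = 10] peel the +4: subtract 4 from each side. So sub: -2*((2*(4*x)) - 3) = 6.
Step 3. [-2*((2*(4*x)) - 3) = 6] leading coefficient -2: divide by -2. So div: (2*(4*x)) - 3 = -3.
Step 4. [(2*(4*x)) - 3 = -3] peel the -3: add 3 from each side ⇒ sub: 2*(4*x) = 0.
Step 5. [2*(4*x) = 0] divide by the outer 2 ⇒ div: 4*x = 0.
Step 6. [4*x = 0] 4 out front; divide by 4 ⇒ div: x = 0.

Answer: x ∈ {0}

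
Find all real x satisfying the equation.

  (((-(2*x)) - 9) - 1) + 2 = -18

Step 1. [(((-(2*x)) - 9) - 1) + 2 = -18] 2 comes off first (subtract 2). So sub: ((-(2*x)) - 9) - 1 = -20.
Step 2. [((-(2*x)) - 9) - 1 = -20] the outer -1 inverts by adding 1, so sub: (-(2*x)) - 9 = -19.
Step 3. [(-(2*x)) - 9 = -19] 9 comes off first (add 9). So sub: -(2*x) = -10.
Step 4. [-(2*x) = -10] flip signs both sides. So neg: 2*x = 10.
Step 5. [2*x = 10] LHS = 2·(…); ÷2 both sides. So div: x = 5.

Answer: x ∈ {5}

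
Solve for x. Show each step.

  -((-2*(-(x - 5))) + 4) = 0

Step 1. [-((-2*(-(x - 5))) + 4) = 0] flip signs both sides ⇒ neg: (-2*(-(x - 5))) + 4 = 0.
Step 2. [(-2*(-(x - 5))) + 4 = 0] -2 divides every term; factor it out. So factor: (-(x - 5)) - 2 = 0.
Step 3. [(-(x - 5)) - 2 = 0] add 2: x sits inside (… - 2), so sub: -(x - 5) = 2.
Step 4. [-(x - 5) = 2] leading − — multiply by −1. So neg: x - 5 = -2.
Step 5. [x - 5 = -2] 5 comes off first (add 5). So sub: x = 3.

Answer: x ∈ {3}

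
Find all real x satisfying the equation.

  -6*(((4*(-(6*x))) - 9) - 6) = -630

Step 1. [-6*(((4*(-(6*x))) - 9) - 6) = -630] LHS = -6·(…); ÷-6 both sides. So div: ((4*(-(6*x))) - 9) - 6 = 105.
Step 2. [((4*(-(6*x))) - 9) - 6 = 105] -6 is outermost — add 6 both sides ⇒ sub: (4*(-(6*x))) - 9 = 111.
Step 3. [(4*(-(6*x))) - 9 = 111] peel the -9: add 9 from each side. So sub: 4*(-(6*x)) = 120.
Step 4. [4*(-(6*x)) = 120] LHS = 4·(…); ÷4 both sides, so div: -(6*x) = 30.
Step 5. [-(6*x) = 30] LHS negated; negate both sides ⇒ neg: 6*x = -30.
Step 6. [6*x = -30] 6·(inner) — divide through by 6 ⇒ div: x = -5.

Answer: x ∈ {-5}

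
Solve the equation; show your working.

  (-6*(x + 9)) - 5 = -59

Step 1. [(-6*(x + 9)) - 5 = -59] the outer -5 inverts by adding 5, so sub: -6*(x + 9) = -54.
Step 2. [-6*(x + 9) = -54] -6 out front; divide by -6 ⇒ div: x + 9 = 9.
Step 3. [x + 9 = 9] 9 comes off first (subtract 9). So sub: x = 0.

Answer: x ∈ {0}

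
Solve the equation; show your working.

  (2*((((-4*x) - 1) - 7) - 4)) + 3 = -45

Step 1. [(2*((((-4*x) - 1) - 7) - 4)) + 3 = -45] peel the +3: subtract 3 from each side. So sub: 2*((((-4*x) - 1) - 7) - 4) = -48.
Step 2. [2*((((-4*x) - 1) - 7) - 4) = -48] divide by the outer 2 ⇒ div: (((-4*x) - 1) - 7) - 4 = -24.
Step 3. [(((-4*x) - 1) - 7) - 4 = -24] peel the -4: add 4 from each side ⇒ sub: ((-4*x) - 1) - 7 = -20.
Step 4. [((-4*x) - 1) - 7 = -20] peel the -7: add 7 from each side ⇒ sub: (-4*x) - 1 = -13.
Step 5. [(-4*x) - 1 = -13] the outer -1 inverts by adding 1. So sub: -4*x = -12.
Step 6. [-4*x = -12] leading coefficient -4: divide by -4, so div: x = 3.

Answer: x ∈ {3}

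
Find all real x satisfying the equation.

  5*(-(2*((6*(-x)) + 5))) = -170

Step 1. [5*(-(2*((6*(-x)) + 5))) = -170] leading coefficient 5: divide by 5 ⇒ div: -(2*((6*(-x)) + 5)) = -34.
Step 2. [-(2*((6*(-x)) + 5)) = -34] leading − — multiply by −1, so neg: 2*((6*(-x)) + 5) = 34.
Step 3. [2*((6*(-x)) + 5) = 34] divide by the outer 2, so div: (6*(-x)) + 5 = 17.
Step 4. [(6*(-x)) + 5 = 17] subtract 5: x sits inside (… + 5) ⇒ sub: 6*(-x) = 12.
Step 5. [6*(-x) = 12] divide by the outer 6, so div: -x = 2.
Step 6. [-x = 2] LHS negated; negate both sides ⇒ neg: x = -2.

Answer: x ∈ {-2}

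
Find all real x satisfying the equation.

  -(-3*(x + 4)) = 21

Step 1. [-(-3*(x + 4)) = 21] flip signs both sides ⇒ neg: -3*(x + 4) = -21.
Step 2. [-3*(x + 4) = -21] divide by the outer -3, so div: x + 4 = 7.
Step 3. [x + 4 = 7] subtract 4: x sits inside (… + 4) ⇒ sub: x = 3.

Answer: x ∈ {3}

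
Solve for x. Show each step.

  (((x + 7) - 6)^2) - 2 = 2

Step 1. [(((x + 7) - 6)^2) - 2 = 2] -2 is outermost — add 2 both sides, so sub: ((x + 7) - 6)^2 = 4.
Step 2. [((x + 7) - 6)^2 = 4] 4 ≥ 0, LHS is (·)² — take ±√ ⇒ sqrt: (x + 7) - 6 = 2 or -2.
Step 3. [(x + 7) - 6 = 2 or -2] 6 comes off first (add 6), so sub: x + 7 = 8 or 4.
Step 4. [x + 7 = 8 or 4] peel the +7: subtract 7 from each side ⇒ sub: x = 1 or -3.

Answer: x ∈ {-3, 1}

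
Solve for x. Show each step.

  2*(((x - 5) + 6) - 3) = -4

Step 1. [2*(((x - 5) + 6) - 3) = -4] 2·(inner) — divide through by 2, so div: ((x - 5) + 6) - 3 = -2.
Step 2. [((x - 5) + 6) - 3 = -2] peel the -3: add 3 from each side ⇒ sub: (x - 5) + 6 = 1.
Step 3. [(x - 5) + 6 = 1] subtract 6: x sits inside (… + 6), so sub: x - 5 = -5.
Step 4. [x - 5 = -5] 5 comes off first (add 5), so sub: x = 0.

Answer: x ∈ {0}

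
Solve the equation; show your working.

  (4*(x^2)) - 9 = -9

Step 1. [(4*(x^2)) - 9 = -9] -9 is outermost — add 9 both sides. So sub: 4*(x^2) = 0.
Step 2. [4*(x^2) = 0] divide by the outer 4 ⇒ div: x^2 = 0.
Step 3. [x^2 = 0] LHS squared, RHS 0 ≥ 0: apply √ (±), so sqrt: x = 0.

Answer: x ∈ {0}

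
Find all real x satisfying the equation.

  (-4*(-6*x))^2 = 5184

Step 1. [(-4*(-6*x))^2 = 5184] 5184 ≥ 0, LHS is (·)² — take ±√, so sqrt: -4*(-6*x) = 72 or -72.
Step 2. [-4*(-6*x) = 72 or -72] LHS = -4·(…); ÷-4 both sides ⇒ div: -6*x = -18 or 18.
Step 3. [-6*x = -18 or 18] LHS = -6·(…); ÷-6 both sides. So div: x = 3 or -3.

Answer: x ∈ {-3, 3}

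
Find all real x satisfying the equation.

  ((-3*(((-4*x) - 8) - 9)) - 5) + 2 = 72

Step 1. [((-3*(((-4*x) - 8) - 9)) - 5) + 2 = 72] the outer +2 inverts by subtracting 2. So sub: (-3*(((-4*x) - 8) - 9)) - 5 = 70.
Step 2. [(-3*(((-4*x) - 8) - 9)) - 5 = 70] 5 comes off first (add 5), so sub: -3*(((-4*x) - 8) - 9) = 75.
Step 3. [-3*(((-4*x) - 8) - 9) = 75] -3·(inner) — divide through by -3, so div: ((-4*x) - 8) - 9 = -25.
Step 4. [((-4*x) - 8) - 9 = -25] 9 comes off first (add 9) ⇒ sub: (-4*x) - 8 = -16.
Step 5. [(-4*x) - 8 = -16] add 8: x sits inside (… - 8), so sub: -4*x = -8.
Step 6. [-4*x = -8] leading coefficient -4: divide by -4, so div: x = 2.

Answer: x ∈ {2}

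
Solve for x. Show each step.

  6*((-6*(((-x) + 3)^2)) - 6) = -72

Step 1. [6*((-6*(((-x) + 3)^2)) - 6) = -72] 6 out front; divide by 6, so div: (-6*(((-x) + 3)^2)) - 6 = -12.
Step 2. [(-6*(((-x) + 3)^2)) - 6 = -12] -6 is outermost — add 6 both sides. So sub: -6*(((-x) + 3)^2) = -6.
Step 3. [-6*(((-x) + 3)^2) = -6] divide by the outer -6 ⇒ div: ((-x) + 3)^2 = 1.
Step 4. [((-x) + 3)^2 = 1] LHS squared, RHS 1 ≥ 0: apply √ (±) ⇒ sqrt: (-x) + 3 = 1 or -1.
Step 5. [(-x) + 3 = 1 or -1] +3 is outermost — subtract 3 both sides, so sub: -x = -2 or -4.
Step 6. [-x = -2 or -4] leading − — multiply by −1 ⇒ neg: x = 2 or 4.

Answer: x ∈ {2, 4}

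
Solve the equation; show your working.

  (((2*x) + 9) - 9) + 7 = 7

Step 1. [(((2*x) + 9) - 9) + 7 = 7] the outer +7 inverts by subtracting 7 ⇒ sub: ((2*x) + 9) - 9 = 0.
Step 2. [((2*x) + 9) - 9 = 0] -9 is outermost — add 9 both sides, so sub: (2*x) + 9 = 9.
Step 3. [(2*x) + 9 = 9] +9 is outermost — subtract 9 both sides ⇒ sub: 2*x = 0.
Step 4. [2*x = 0] LHS = 2·(…); ÷2 both sides, so div: x = 0.

Answer: x ∈ {0}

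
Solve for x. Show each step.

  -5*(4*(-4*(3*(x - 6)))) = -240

Step 1. [-5*(4*(-4*(3*(x - 6)))) = -240] leading coefficient -5: divide by -5. So div: 4*(-4*(3*(x - 6))) = 48.
Step 2. [4*(-4*(3*(x - 6))) = 48] leading coefficient 4: divide by 4. So div: -4*(3*(x - 6)) = 12.
Step 3. [-4*(3*(x - 6)) = 12] LHS = -4·(…); ÷-4 both sides, so div: 3*(x - 6) = -3.
Step 4. [3*(x - 6) = -3] leading coefficient 3: divide by 3 ⇒ div: x - 6 = -1.
Step 5. [x - 6 = -1] -6 is outermost — add 6 both sides. So sub: x = 5.

Answer: x ∈ {5}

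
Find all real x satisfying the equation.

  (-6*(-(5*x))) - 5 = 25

Step 1. [(-6*(-(5*x))) - 5 = 25] -5 is outermost — add 5 both sides. So sub: -6*(-(5*x)) = 30.
Step 2. [-6*(-(5*x)) = 30] leading coefficient -6: divide by -6 ⇒ div: -(5*x) = -5.
Step 3. [-(5*x) = -5] leading − — multiply by −1. So neg: 5*x = 5.
Step 4. [5*x = 5] divide by the outer 5. So div: x = 1.

Answer: x ∈ {1}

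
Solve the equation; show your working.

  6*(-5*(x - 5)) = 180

Step 1. [6*(-5*(x - 5)) = 180] divide by the outer 6 ⇒ div: -5*(x - 5) = 30.
Step 2. [-5*(x - 5) = 30] -5 out front; divide by -5 ⇒ div: x - 5 = -6.
Step 3. [x - 5 = -6] the outer -5 inverts by adding 5. So sub: x = -1.

Answer: x ∈ {-1}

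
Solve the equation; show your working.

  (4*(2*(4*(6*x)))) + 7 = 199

Step 1. [(4*(2*(4*(6*x)))) + 7 = 199] +7 is outermost — subtract 7 both sides. So sub: 4*(2*(4*(6*x))) = 192.
Step 2. [4*(2*(4*(6*x))) = 192] LHS = 4·(…); ÷4 both sides ⇒ div: 2*(4*(6*x)) = 48.
Step 3. [2*(4*(6*x)) = 48] LHS = 2·(…); ÷2 both sides ⇒ div: 4*(6*x) = 24.
Step 4. [4*(6*x) = 24] leading coefficient 4: divide by 4 ⇒ div: 6*x = 6.
Step 5. [6*x = 6] leading coefficient 6: divide by 6. So div: x = 1.

Answer: x ∈ {1}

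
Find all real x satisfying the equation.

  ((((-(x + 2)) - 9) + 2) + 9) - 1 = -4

Step 1. [((((-(x + 2)) - 9) + 2) + 9) - 1 = -4] the outer -1 inverts by adding 1 ⇒ sub: (((-(x + 2)) - 9) + 2) + 9 = -3.
Step 2. [(((-(x + 2)) - 9) + 2) + 9 = -3] 9 comes off first (subtract 9) ⇒ sub: ((-(x + 2)) - 9) + 2 = -12.
Step 3. [((-(x + 2)) - 9) + 2 = -12] subtract 2: x sits inside (… + 2) ⇒ sub: (-(x + 2)) - 9 = -14.
Step 4. [(-(x + 2)) - 9 = -14] -9 is outermost — add 9 both sides. So sub: -(x + 2) = -5.
Step 5. [-(x + 2) = -5] flip signs both sides. So neg: x + 2 = 5.
Step 6. [x + 2 = 5] the outer +2 inverts by subtracting 2, so sub: x = 3.

Answer: x ∈ {3}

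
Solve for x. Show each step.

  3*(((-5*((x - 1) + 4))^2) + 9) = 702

Step 1. [3*(((-5*((x - 1) + 4))^2) + 9) = 702] 3 out front; divide by 3 ⇒ div: ((-5*((x - 1) + 4))^2) + 9 = 234.
Step 2. [((-5*((x - 1) + 4))^2) + 9 = 234] 9 comes off first (subtract 9), so sub: (-5*((x - 1) + 4))^2 = 225.
Step 3. [(-5*((x - 1) + 4))^2 = 225] 225 ≥ 0, LHS is (·)² — take ±√, so sqrt: -5*((x - 1) + 4) = 15 or -15.
Step 4. [-5*((x - 1) + 4) = 15 or -15] LHS = -5·(…); ÷-5 both sides ⇒ div: (x - 1) + 4 = -3 or 3.
Step 5. [(x - 1) + 4 = -3 or 3] subtract 4: x sits inside (… + 4), so sub: x - 1 = -7 or -1.
Step 6. [x - 1 = -7 or -1] -1 is outermost — add 1 both sides. So sub: x = -6 or 0.

Answer: x ∈ {-6, 0}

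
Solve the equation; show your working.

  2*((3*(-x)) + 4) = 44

Step 1. [2*((3*(-x)) + 4) = 44] LHS = 2·(…); ÷2 both sides, so div: (3*(-x)) + 4 = 22.
Step 2. [(3*(-x)) + 4 = 22] +4 is outermost — subtract 4 both sides ⇒ sub: 3*(-x) = 18.
Step 3. [3*(-x) = 18] leading coefficient 3: divide by 3, so div: -x = 6.
Step 4. [-x = 6] LHS negated; negate both sides, so neg: x = -6.

Answer: x ∈ {-6}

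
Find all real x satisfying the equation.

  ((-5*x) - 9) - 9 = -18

Step 1. [((-5*x) - 9) - 9 = -18] 9 comes off first (add 9) ⇒ sub: (-5*x) - 9 = -9.
Step 2. [(-5*x) - 9 = -9] -9 is outermost — add 9 both sides. So sub: -5*x = 0.
Step 3. [-5*x = 0] leading coefficient -5: divide by -5, so div: x = 0.

Answer: x ∈ {0}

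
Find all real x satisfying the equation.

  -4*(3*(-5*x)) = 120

Step 1. [-4*(3*(-5*x)) = 120] leading coefficient -4: divide by -4 ⇒ div: 3*(-5*x) = -30.
Step 2. [3*(-5*x) = -30] leading coefficient 3: divide by 3. So div: -5*x = -10.
Step 3. [-5*x = -10] -5 out front; divide by -5. So div: x = 2.

Answer: x ∈ {2}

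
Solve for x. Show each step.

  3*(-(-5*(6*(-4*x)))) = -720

Step 1. [3*(-(-5*(6*(-4*x)))) = -720] divide by the outer 3. So div: -(-5*(6*(-4*x))) = -240.
Step 2. [-(-5*(6*(-4*x))) = -240] LHS negated; negate both sides, so neg: -5*(6*(-4*x)) = 240.
Step 3. [-5*(6*(-4*x)) = 240] -5 out front; divide by -5 ⇒ div: 6*(-4*x) = -48.
Step 4. [6*(-4*x) = -48] divide by the outer 6 ⇒ div: -4*x = -8.
Step 5. [-4*x = -8] leading coefficient -4: divide by -4, so div: x = 2.

Answer: x ∈ {2}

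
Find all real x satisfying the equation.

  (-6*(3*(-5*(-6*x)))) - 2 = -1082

Step 1. [(-6*(3*(-5*(-6*x)))) - 2 = -1082] peel the -2: add 2 from each side ⇒ sub: -6*(3*(-5*(-6*x))) = -1080.
Step 2. [-6*(3*(-5*(-6*x))) = -1080] LHS = -6·(…); ÷-6 both sides ⇒ div: 3*(-5*(-6*x)) = 180.
Step 3. [3*(-5*(-6*x)) = 180] 3·(inner) — divide through by 3. So div: -5*(-6*x) = 60.
Step 4. [-5*(-6*x) = 60] -5 out front; divide by -5, so div: -6*x = -12.
Step 5. [-6*x = -12] leading coefficient -6: divide by -6 ⇒ div: x = 2.

Answer: x ∈ {2}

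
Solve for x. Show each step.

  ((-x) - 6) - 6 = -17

Step 1. [((-x) - 6) - 6 = -17] add 6: x sits inside (… - 6), so sub: (-x) - 6 = -11.
Step 2. [(-x) - 6 = -11] -6 is outermost — add 6 both sides ⇒ sub: -x = -5.
Step 3. [-x = -5] LHS negated; negate both sides. So neg: x = 5.

Answer: x ∈ {5}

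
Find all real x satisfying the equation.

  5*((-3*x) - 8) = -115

Step 1. [5*((-3*x) - 8) = -115] 5·(inner) — divide through by 5, so div: (-3*x) - 8 = -23.
Step 2. [(-3*x) - 8 = -23] 8 comes off first (add 8), so sub: -3*x = -15.
Step 3. [-3*x = -15] -3 out front; divide by -3 ⇒ div: x = 5.

Answer: x ∈ {5}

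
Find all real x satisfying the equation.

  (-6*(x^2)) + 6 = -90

Step 1. [(-6*(x^2)) + 6 = -90] peel the +6: subtract 6 from each side, so sub: -6*(x^2) = -96.
Step 2. [-6*(x^2) = -96] -6 out front; divide by -6. So div: x^2 = 16.
Step 3. [x^2 = 16] √ both sides: 16 ≥ 0 gives two branches, so sqrt: x = 4 or -4.

Answer: x ∈ {-4, 4}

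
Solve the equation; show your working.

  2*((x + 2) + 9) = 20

Step 1. [2*((x + 2) + 9) = 20] leading coefficient 2: divide by 2 ⇒ div: (x + 2) + 9 = 10.
Step 2. [(x + 2) + 9 = 10] 9 comes off first (subtract 9). So sub: x + 2 = 1.
Step 3. [x + 2 = 1] +2 is outermost — subtract 2 both sides, so sub: x = -1.

Answer: x ∈ {-1}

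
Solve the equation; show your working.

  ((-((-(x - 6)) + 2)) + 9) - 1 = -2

Step 1. [((-((-(x - 6)) + 2)) + 9) - 1 = -2] peel the -1: add 1 from each side. So sub: (-((-(x - 6)) + 2)) + 9 = -1.
Step 2. [(-((-(x - 6)) + 2)) + 9 = -1] peel the +9: subtract 9 from each side, so sub: -((-(x - 6)) + 2) = -10.
Step 3. [-((-(x - 6)) + 2) = -10] leading − — multiply by −1 ⇒ neg: (-(x - 6)) + 2 = 10.
Step 4. [(-(x - 6)) + 2 = 10] subtract 2: x sits inside (… + 2), so sub: -(x - 6) = 8.
Step 5. [-(x - 6) = 8] leading − — multiply by −1 ⇒ neg: x - 6 = -8.
Step 6. [x - 6 = -8] peel the -6: add 6 from each side. So sub: x = -2.

Answer: x ∈ {-2}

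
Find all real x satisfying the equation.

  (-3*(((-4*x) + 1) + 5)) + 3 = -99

Step 1. [(-3*(((-4*x) + 1) + 5)) + 3 = -99] peel the +3: subtract 3 from each side, so sub: -3*(((-4*x) + 1) + 5) = -102.
Step 2. [-3*(((-4*x) + 1) + 5) = -102] leading coefficient -3: divide by -3, so div: ((-4*x) + 1) + 5 = 34.
Step 3. [((-4*x) + 1) + 5 = 34] 5 comes off first (subtract 5), so sub: (-4*x) + 1 = 29.
Step 4. [(-4*x) + 1 = 29] subtract 1: x sits inside (… + 1), so sub: -4*x = 28.
Step 5. [-4*x = 28] divide by the outer -4 ⇒ div: x = -7.

Answer: x ∈ {-7}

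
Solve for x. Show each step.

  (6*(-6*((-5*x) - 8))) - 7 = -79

Step 1. [(6*(-6*((-5*x) - 8))) - 7 = -79] the outer -7 inverts by adding 7, so sub: 6*(-6*((-5*x) - 8)) = -72.
Step 2. [6*(-6*((-5*x) - 8)) = -72] LHS = 6·(…); ÷6 both sides ⇒ div: -6*((-5*x) - 8) = -12.
Step 3. [-6*((-5*x) - 8) = -12] LHS = -6·(…); ÷-6 both sides, so div: (-5*x) - 8 = 2.
Step 4. [(-5*x) - 8 = 2] the outer -8 inverts by adding 8. So sub: -5*x = 10.
Step 5. [-5*x = 10] -5 out front; divide by -5 ⇒ div: x = -2.

Answer: x ∈ {-2}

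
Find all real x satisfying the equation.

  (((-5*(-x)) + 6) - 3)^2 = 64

Step 1. [(((-5*(-x)) + 6) - 3)^2 = 64] √ both sides: 64 ≥ 0 gives two branches. So sqrt: ((-5*(-x)) + 6) - 3 = 8 or -8.
Step 2. [((-5*(-x)) + 6) - 3 = 8 or -8] 3 comes off first (add 3). So sub: (-5*(-x)) + 6 = 11 or -5.
Step 3. [(-5*(-x)) + 6 = 11 or -5] +6 is outermost — subtract 6 both sides, so sub: -5*(-x) = 5 or -11.
Step 4. [-5*(-x) = 5 or -11] -5·(inner) — divide through by -5 ⇒ div: -x = -1 or 11/5.
Step 5. [-x = -1 or 11/5] LHS negated; negate both sides ⇒ neg: x = 1 or -11/5.

Answer: x ∈ {-11/5, 1}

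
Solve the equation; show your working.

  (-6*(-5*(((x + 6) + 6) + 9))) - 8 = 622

Step 1. [(-6*(-5*(((x + 6) + 6) + 9))) - 8 = 622] 8 comes off first (add 8), so sub: -6*(-5*(((x + 6) + 6) + 9)) = 630.
Step 2. [-6*(-5*(((x + 6) + 6) + 9)) = 630] divide by the outer -6, so div: -5*(((x + 6) + 6) + 9) = -105.
Step 3. [-5*(((x + 6) + 6) + 9) = -105] divide by the outer -5, so div: ((x + 6) + 6) + 9 = 21.
Step 4. [((x + 6) + 6) + 9 = 21] subtract 9: x sits inside (… + 9) ⇒ sub: (x + 6) + 6 = 12.
Step 5. [(x + 6) + 6 = 12] subtract 6: x sits inside (… + 6) ⇒ sub: x + 6 = 6.
Step 6. [x + 6 = 6] subtract 6: x sits inside (… + 6). So sub: x = 0.

Answer: x ∈ {0}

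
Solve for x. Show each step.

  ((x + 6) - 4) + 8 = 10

Step 1. [((x + 6) - 4) + 8 = 10] subtract 8: x sits inside (… + 8) ⇒ sub: (x + 6) - 4 = 2.
Step 2. [(x + 6) - 4 = 2] -4 is outermost — add 4 both sides. So sub: x + 6 = 6.
Step 3. [x + 6 = 6] subtract 6: x sits inside (… + 6), so sub: x = 0.

Answer: x ∈ {0}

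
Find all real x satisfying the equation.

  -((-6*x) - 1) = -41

Step 1. [-((-6*x) - 1) = -41] flip signs both sides ⇒ neg: (-6*x) - 1 = 41.
Step 2. [(-6*x) - 1 = 41] 1 comes off first (add 1). So sub: -6*x = 42.
Step 3. [-6*x = 42] -6 out front; divide by -6 ⇒ div: x = -7.

Answer: x ∈ {-7}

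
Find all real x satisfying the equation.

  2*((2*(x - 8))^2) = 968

Step 1. [2*((2*(x - 8))^2) = 968] 2·(inner) — divide through by 2, so div: (2*(x - 8))^2 = 484.
Step 2. [(2*(x - 8))^2 = 484] 484 ≥ 0, LHS is (·)² — take ±√ ⇒ sqrt: 2*(x - 8) = 22 or -22.
Step 3. [2*(x - 8) = 22 or -22] LHS = 2·(…); ÷2 both sides ⇒ div: x - 8 = 11 or -11.
Step 4. [x - 8 = 11 or -11] the outer -8 inverts by adding 8, so sub: x = 19 or -3.

Answer: x ∈ {-3, 19}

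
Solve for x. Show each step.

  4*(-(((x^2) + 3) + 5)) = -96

Step 1. [4*(-(((x^2) + 3) + 5)) = -96] leading coefficient 4: divide by 4 ⇒ div: -(((x^2) + 3) + 5) = -24.
Step 2. [-(((x^2) + 3) + 5) = -24] leading − — multiply by −1 ⇒ neg: ((x^2) + 3) + 5 = 24.
Step 3. [((x^2) + 3) + 5 = 24] peel the +5: subtract 5 from each side ⇒ sub: (x^2) + 3 = 19.
Step 4. [(x^2) + 3 = 19] 3 comes off first (subtract 3), so sub: x^2 = 16.
Step 5. [x^2 = 16] √ both sides: 16 ≥ 0 gives two branches ⇒ sqrt: x = 4 or -4.

Answer: x ∈ {-4, 4}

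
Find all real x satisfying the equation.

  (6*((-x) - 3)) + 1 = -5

Step 1. [(6*((-x) - 3)) + 1 = -5] +1 is outermost — subtract 1 both sides. So sub: 6*((-x) - 3) = -6.
Step 2. [6*((-x) - 3) = -6] divide by the outer 6 ⇒ div: (-x) - 3 = -1.
Step 3. [(-x) - 3 = -1] add 3: x sits inside (… - 3), so sub: -x = 2.
Step 4. [-x = 2] LHS negated; negate both sides. So neg: x = -2.

Answer: x ∈ {-2}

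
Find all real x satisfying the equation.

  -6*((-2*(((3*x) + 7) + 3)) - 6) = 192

Step 1. [-6*((-2*(((3*x) + 7) + 3)) - 6) = 192] -6 out front; divide by -6, so div: (-2*(((3*x) + 7) + 3)) - 6 = -32.
Step 2. [(-2*(((3*x) + 7) + 3)) - 6 = -32] 6 comes off first (add 6) ⇒ sub: -2*(((3*x) + 7) + 3) = -26.
Step 3. [-2*(((3*x) + 7) + 3) = -26] leading coefficient -2: divide by -2, so div: ((3*x) + 7) + 3 = 13.
Step 4. [((3*x) + 7) + 3 = 13] +3 is outermost — subtract 3 both sides ⇒ sub: (3*x) + 7 = 10.
Step 5. [(3*x) + 7 = 10] subtract 7: x sits inside (… + 7), so sub: 3*x = 3.
Step 6. [3*x = 3] leading coefficient 3: divide by 3. So div: x = 1.

Answer: x ∈ {1}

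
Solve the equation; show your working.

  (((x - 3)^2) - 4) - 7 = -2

Step 1. [(((x - 3)^2) - 4) - 7 = -2] the outer -7 inverts by adding 7, so sub: ((x - 3)^2) - 4 = 5.
Step 2. [((x - 3)^2) - 4 = 5] peel the -4: add 4 from each side, so sub: (x - 3)^2 = 9.
Step 3. [(x - 3)^2 = 9] √ both sides: 9 ≥ 0 gives two branches, so sqrt: x - 3 = 3 or -3.
Step 4. [x - 3 = 3 or -3] add 3: x sits inside (… - 3), so sub: x = 6 or 0.

Answer: x ∈ {0, 6}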